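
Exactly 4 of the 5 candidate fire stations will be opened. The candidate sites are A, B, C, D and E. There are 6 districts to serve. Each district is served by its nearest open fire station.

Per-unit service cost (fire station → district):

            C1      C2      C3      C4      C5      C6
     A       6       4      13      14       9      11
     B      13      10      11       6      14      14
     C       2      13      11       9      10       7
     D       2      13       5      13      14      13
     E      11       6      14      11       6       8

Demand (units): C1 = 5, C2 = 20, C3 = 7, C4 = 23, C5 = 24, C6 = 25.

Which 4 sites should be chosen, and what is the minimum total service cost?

Choose A, B, D and E; total service cost 607.

With exactly 4 open, each district uses its cheapest among the chosen.
{A, B, D, E}: C1→D 2·5=10, C2→A 4·20=80, C3→D 5·7=35, C4→B 6·23=138, C5→E 6·24=144, C6→E 8·25=200. Service cost 607.
{B, C, D, E}: service cost 622
{A, B, C, E}: service cost 624
Among all 5 size-4 choices, {A, B, D, E} is lowest.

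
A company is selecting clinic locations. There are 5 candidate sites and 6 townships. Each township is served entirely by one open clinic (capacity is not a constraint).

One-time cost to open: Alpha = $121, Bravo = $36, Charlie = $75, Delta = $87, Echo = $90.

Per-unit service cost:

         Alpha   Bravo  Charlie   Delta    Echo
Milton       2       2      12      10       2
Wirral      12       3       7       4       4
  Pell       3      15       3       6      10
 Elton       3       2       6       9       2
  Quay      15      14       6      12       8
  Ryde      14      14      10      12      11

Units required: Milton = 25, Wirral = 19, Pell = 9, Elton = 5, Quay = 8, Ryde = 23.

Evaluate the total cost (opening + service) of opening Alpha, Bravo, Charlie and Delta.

Total cost: 741

Each township is assigned to its cheapest site among the open ones.
{Alpha, Bravo, Charlie, Delta}: Milton→Alpha 2·25=50, Wirral→Bravo 3·19=57, Pell→Alpha 3·9=27, Elton→Bravo 2·5=10, Quay→Charlie 6·8=48, Ryde→Charlie 10·23=230. Service 422; fixed 319; total 741.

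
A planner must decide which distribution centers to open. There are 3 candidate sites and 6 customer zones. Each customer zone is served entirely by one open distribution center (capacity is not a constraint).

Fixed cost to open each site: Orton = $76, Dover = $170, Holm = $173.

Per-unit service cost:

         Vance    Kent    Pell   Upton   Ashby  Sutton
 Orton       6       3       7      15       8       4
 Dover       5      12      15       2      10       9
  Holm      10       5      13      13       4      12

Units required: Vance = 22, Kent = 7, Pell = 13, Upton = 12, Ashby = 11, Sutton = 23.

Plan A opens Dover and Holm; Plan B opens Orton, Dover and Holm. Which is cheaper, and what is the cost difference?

Plan B is cheaper by 131.

Plan A: {Dover, Holm}: Vance→Dover 5·22=110, Kent→Holm 5·7=35, Pell→Holm 13·13=169, Upton→Dover 2·12=24, Ashby→Holm 4·11=44, Sutton→Dover 9·23=207. Service 589; fixed 343; total 932.
Plan B: {Orton, Dover, Holm}: Vance→Dover 5·22=110, Kent→Orton 3·7=21, Pell→Orton 7·13=91, Upton→Dover 2·12=24, Ashby→Holm 4·11=44, Sutton→Orton 4·23=92. Service 382; fixed 419; total 801.
Difference: |932 − 801| = 131.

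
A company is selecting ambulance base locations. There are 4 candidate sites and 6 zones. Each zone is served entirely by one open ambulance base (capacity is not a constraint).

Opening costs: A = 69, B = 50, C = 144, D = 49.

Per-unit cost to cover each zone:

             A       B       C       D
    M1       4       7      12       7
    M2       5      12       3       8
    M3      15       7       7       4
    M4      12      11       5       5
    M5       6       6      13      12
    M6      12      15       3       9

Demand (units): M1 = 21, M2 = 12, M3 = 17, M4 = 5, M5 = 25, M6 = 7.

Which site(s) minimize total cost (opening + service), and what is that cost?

For any fixed open set, each zone goes to its cheapest open site; total = fixed + service.
{A, D}: M1→A 4·21=84, M2→A 5·12=60, M3→D 4·17=68, M4→D 5·5=25, M5→A 6·25=150, M6→D 9·7=63. Service 450; fixed 118; total 568.
{A, B, D}: M1→A 4·21=84, M2→A 5·12=60, M3→D 4·17=68, M4→D 5·5=25, M5→A 6·25=150, M6→D 9·7=63. Service 450; fixed 168; total 618.
{A, C, D}: service 384 + fixed 262 = 646
{A, B, C, D}: service 384 + fixed 312 = 696
(All 15 nonempty subsets were checked; A and D is lowest.)

Open A and D; minimum total cost 568.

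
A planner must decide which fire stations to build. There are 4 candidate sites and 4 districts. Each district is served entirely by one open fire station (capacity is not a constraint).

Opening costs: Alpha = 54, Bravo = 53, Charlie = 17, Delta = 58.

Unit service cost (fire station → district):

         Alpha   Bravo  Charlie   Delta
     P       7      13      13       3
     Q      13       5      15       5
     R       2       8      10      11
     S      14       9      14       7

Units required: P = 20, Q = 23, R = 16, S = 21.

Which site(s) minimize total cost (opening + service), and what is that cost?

For any fixed open set, each district goes to its cheapest open site; total = fixed + service.
{Alpha, Delta}: P→Delta 3·20=60, Q→Delta 5·23=115, R→Alpha 2·16=32, S→Delta 7·21=147. Service 354; fixed 112; total 466.
{Alpha, Charlie, Delta}: service 354 + fixed 129 = 483
{Alpha, Bravo, Delta}: service 354 + fixed 165 = 519
{Alpha, Bravo, Charlie, Delta}: service 354 + fixed 182 = 536
No other subset beats 466.

Open Alpha and Delta; minimum total cost 466.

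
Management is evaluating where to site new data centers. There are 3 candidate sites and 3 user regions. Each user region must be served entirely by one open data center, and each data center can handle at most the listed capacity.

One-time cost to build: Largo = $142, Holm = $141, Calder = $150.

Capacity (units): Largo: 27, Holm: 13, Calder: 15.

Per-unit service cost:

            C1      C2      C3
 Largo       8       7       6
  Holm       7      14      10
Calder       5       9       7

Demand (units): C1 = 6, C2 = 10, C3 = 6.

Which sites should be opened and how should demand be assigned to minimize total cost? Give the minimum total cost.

Minimum total cost: 296

Open {Largo}: C1→Largo 8·6=48, C2→Largo 7·10=70, C3→Largo 6·6=36.
Loads: Largo carries 22/27. Service 154; fixed 142; total 296.
Next best feasible plan costs 428.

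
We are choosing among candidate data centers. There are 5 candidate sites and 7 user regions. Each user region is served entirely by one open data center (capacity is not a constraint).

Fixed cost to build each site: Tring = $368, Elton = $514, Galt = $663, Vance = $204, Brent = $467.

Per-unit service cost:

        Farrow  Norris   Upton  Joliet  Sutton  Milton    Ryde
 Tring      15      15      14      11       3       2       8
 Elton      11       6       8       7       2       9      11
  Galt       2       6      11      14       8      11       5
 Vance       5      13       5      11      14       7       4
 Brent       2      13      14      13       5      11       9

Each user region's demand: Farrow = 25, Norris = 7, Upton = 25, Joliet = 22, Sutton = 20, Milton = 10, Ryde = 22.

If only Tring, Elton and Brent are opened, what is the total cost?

Each user region is assigned to its cheapest site among the open ones.
{Tring, Elton, Brent}: Farrow→Brent 2·25=50, Norris→Elton 6·7=42, Upton→Elton 8·25=200, Joliet→Elton 7·22=154, Sutton→Elton 2·20=40, Milton→Tring 2·10=20, Ryde→Tring 8·22=176. Service 682; fixed 1349; total 2031.

Total cost: 2031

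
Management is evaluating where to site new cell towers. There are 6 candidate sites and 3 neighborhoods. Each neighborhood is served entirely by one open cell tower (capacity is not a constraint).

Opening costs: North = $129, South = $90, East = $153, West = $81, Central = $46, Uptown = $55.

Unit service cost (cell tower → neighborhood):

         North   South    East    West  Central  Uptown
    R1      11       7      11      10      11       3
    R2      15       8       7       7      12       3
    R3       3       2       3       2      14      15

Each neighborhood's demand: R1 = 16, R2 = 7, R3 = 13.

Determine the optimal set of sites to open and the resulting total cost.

For any fixed open set, each neighborhood goes to its cheapest open site; total = fixed + service.
{West, Uptown}: R1→Uptown 3·16=48, R2→Uptown 3·7=21, R3→West 2·13=26. Service 95; fixed 136; total 231.
{South, Uptown}: service 95 + fixed 145 = 240
{West, Central, Uptown}: R1→Uptown 3·16=48, R2→Uptown 3·7=21, R3→West 2·13=26. Service 95; fixed 182; total 277.
{North, South, East, West, Central, Uptown}: R1→Uptown 3·16=48, R2→Uptown 3·7=21, R3→South 2·13=26. Service 95; fixed 554; total 649.
No other subset beats 231.

Open West and Uptown; minimum total cost 231.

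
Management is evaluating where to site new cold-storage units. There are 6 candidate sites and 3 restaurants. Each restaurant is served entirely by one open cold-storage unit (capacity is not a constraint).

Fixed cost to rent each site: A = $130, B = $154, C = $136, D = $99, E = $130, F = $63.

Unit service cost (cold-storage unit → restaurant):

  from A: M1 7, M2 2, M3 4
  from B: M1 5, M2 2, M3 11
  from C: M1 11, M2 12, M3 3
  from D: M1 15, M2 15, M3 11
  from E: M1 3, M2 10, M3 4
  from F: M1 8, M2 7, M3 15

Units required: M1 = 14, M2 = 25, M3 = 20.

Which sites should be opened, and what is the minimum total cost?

Open A only; minimum total cost 358.

For any fixed open set, each restaurant goes to its cheapest open site; total = fixed + service.
{A}: M1→A 7·14=98, M2→A 2·25=50, M3→A 4·20=80. Service 228; fixed 130; total 358.
{A, F}: service 228 + fixed 193 = 421
{A, E}: service 172 + fixed 260 = 432
{A, B, C, D, E, F}: M1→E 3·14=42, M2→A 2·25=50, M3→C 3·20=60. Service 152; fixed 712; total 864.
No other subset beats 358.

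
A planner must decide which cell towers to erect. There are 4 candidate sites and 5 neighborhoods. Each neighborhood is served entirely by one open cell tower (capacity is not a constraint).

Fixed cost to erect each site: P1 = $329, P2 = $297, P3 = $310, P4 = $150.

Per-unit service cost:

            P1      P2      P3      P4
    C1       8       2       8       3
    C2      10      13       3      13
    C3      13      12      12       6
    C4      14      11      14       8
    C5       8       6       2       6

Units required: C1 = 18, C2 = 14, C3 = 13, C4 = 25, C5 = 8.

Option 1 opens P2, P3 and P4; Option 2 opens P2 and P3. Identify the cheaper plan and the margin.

Option 1 is cheaper by 3.

Option 1: {P2, P3, P4}: C1→P2 2·18=36, C2→P3 3·14=42, C3→P4 6·13=78, C4→P4 8·25=200, C5→P3 2·8=16. Service 372; fixed 757; total 1129.
Option 2: {P2, P3}: C1→P2 2·18=36, C2→P3 3·14=42, C3→P2 12·13=156, C4→P2 11·25=275, C5→P3 2·8=16. Service 525; fixed 607; total 1132.
Difference: |1129 − 1132| = 3.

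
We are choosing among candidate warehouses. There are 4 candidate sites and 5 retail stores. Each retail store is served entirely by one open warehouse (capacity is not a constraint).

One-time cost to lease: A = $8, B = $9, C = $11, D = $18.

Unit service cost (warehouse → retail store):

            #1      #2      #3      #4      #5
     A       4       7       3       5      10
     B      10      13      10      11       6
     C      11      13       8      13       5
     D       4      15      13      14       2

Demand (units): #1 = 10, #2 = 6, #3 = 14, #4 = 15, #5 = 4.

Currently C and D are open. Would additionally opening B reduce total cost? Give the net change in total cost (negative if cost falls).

Current service cost with {C, D}: 433.
Adding B: each retail store re-picks its cheapest; new service cost 403, saving 30.
Extra fixed cost: 9. Net change = 9 − 30 = -21.
(Totals: 462 → 441.)

Yes — net change −21 (cost falls by 21).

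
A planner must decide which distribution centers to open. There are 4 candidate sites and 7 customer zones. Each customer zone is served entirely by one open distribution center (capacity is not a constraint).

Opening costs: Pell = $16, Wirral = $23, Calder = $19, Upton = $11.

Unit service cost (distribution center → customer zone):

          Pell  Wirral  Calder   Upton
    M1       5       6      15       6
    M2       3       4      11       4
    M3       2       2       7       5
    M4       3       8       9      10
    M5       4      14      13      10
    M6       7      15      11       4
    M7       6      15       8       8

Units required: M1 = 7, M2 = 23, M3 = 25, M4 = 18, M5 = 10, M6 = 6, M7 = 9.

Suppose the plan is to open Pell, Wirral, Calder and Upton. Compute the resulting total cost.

Total cost: 395

Each customer zone is assigned to its cheapest site among the open ones.
{Pell, Wirral, Calder, Upton}: M1→Pell 5·7=35, M2→Pell 3·23=69, M3→Pell 2·25=50, M4→Pell 3·18=54, M5→Pell 4·10=40, M6→Upton 4·6=24, M7→Pell 6·9=54. Service 326; fixed 69; total 395.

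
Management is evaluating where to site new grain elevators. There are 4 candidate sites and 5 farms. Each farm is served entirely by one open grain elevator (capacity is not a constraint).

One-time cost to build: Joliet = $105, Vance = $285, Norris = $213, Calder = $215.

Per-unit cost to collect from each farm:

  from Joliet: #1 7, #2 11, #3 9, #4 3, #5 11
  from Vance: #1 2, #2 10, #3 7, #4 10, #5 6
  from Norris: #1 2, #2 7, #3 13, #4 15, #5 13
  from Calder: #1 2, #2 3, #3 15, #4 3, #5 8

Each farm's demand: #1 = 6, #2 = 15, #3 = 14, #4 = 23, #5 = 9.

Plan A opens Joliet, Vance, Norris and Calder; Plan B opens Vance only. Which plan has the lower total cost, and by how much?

Plan A: {Joliet, Vance, Norris, Calder}: #1→Vance 2·6=12, #2→Calder 3·15=45, #3→Vance 7·14=98, #4→Joliet 3·23=69, #5→Vance 6·9=54. Service 278; fixed 818; total 1096.
Plan B: {Vance}: #1→Vance 2·6=12, #2→Vance 10·15=150, #3→Vance 7·14=98, #4→Vance 10·23=230, #5→Vance 6·9=54. Service 544; fixed 285; total 829.
Difference: |1096 − 829| = 267.

Plan B is cheaper by 267.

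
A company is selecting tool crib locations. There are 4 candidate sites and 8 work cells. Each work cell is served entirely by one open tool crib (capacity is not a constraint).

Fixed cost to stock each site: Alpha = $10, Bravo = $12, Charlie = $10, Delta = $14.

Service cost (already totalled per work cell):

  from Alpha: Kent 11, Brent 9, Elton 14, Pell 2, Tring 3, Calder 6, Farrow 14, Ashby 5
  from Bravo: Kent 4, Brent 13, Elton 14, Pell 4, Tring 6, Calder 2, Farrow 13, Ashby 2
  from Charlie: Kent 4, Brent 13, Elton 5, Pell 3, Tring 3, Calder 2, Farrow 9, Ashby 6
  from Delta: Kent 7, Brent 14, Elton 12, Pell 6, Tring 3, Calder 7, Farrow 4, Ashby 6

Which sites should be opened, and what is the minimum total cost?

For any fixed open set, each work cell goes to its cheapest open site; total = fixed + service.
{Charlie}: Kent→Charlie 4, Brent→Charlie 13, Elton→Charlie 5, Pell→Charlie 3, Tring→Charlie 3, Calder→Charlie 2, Farrow→Charlie 9, Ashby→Charlie 6. Service 45; fixed 10; total 55.
{Alpha, Charlie}: Kent→Charlie 4, Brent→Alpha 9, Elton→Charlie 5, Pell→Alpha 2, Tring→Alpha 3, Calder→Charlie 2, Farrow→Charlie 9, Ashby→Alpha 5. Service 39; fixed 20; total 59.
{Bravo, Charlie}: Kent→Bravo 4, Brent→Bravo 13, Elton→Charlie 5, Pell→Charlie 3, Tring→Charlie 3, Calder→Bravo 2, Farrow→Charlie 9, Ashby→Bravo 2. Service 41; fixed 22; total 63.
{Alpha, Bravo, Charlie, Delta}: service 31 + fixed 46 = 77
(All 15 nonempty subsets were checked; Charlie only is lowest.)

Open Charlie only; minimum total cost 55.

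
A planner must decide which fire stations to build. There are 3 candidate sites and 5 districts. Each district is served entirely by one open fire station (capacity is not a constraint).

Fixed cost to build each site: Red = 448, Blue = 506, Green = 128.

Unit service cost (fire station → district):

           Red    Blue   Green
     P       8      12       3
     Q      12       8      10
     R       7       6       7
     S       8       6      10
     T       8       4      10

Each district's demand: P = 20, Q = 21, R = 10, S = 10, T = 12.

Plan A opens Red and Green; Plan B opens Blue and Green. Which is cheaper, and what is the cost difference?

Plan A: {Red, Green}: P→Green 3·20=60, Q→Green 10·21=210, R→Red 7·10=70, S→Red 8·10=80, T→Red 8·12=96. Service 516; fixed 576; total 1092.
Plan B: {Blue, Green}: P→Green 3·20=60, Q→Blue 8·21=168, R→Blue 6·10=60, S→Blue 6·10=60, T→Blue 4·12=48. Service 396; fixed 634; total 1030.
Difference: |1092 − 1030| = 62.

Plan B is cheaper by 62.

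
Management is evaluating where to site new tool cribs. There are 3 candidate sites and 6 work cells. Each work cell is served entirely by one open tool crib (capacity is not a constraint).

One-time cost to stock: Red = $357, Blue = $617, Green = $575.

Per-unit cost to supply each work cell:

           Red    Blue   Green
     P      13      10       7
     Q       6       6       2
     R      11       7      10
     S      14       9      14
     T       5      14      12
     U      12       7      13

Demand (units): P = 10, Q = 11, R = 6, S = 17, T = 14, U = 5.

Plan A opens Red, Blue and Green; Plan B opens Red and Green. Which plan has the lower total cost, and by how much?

Plan B is cheaper by 489.

Plan A: {Red, Blue, Green}: P→Green 7·10=70, Q→Green 2·11=22, R→Blue 7·6=42, S→Blue 9·17=153, T→Red 5·14=70, U→Blue 7·5=35. Service 392; fixed 1549; total 1941.
Plan B: {Red, Green}: P→Green 7·10=70, Q→Green 2·11=22, R→Green 10·6=60, S→Red 14·17=238, T→Red 5·14=70, U→Red 12·5=60. Service 520; fixed 932; total 1452.
Difference: |1941 − 1452| = 489.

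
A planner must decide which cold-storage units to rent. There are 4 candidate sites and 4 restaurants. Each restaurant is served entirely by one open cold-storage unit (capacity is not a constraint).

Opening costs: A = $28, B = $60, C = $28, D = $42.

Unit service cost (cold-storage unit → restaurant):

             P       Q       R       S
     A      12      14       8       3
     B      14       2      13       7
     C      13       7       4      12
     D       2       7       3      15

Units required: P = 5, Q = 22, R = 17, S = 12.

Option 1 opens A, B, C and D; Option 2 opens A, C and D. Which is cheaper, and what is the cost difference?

Option 1 is cheaper by 50.

Option 1: {A, B, C, D}: P→D 2·5=10, Q→B 2·22=44, R→D 3·17=51, S→A 3·12=36. Service 141; fixed 158; total 299.
Option 2: {A, C, D}: P→D 2·5=10, Q→C 7·22=154, R→D 3·17=51, S→A 3·12=36. Service 251; fixed 98; total 349.
Difference: |299 − 349| = 50.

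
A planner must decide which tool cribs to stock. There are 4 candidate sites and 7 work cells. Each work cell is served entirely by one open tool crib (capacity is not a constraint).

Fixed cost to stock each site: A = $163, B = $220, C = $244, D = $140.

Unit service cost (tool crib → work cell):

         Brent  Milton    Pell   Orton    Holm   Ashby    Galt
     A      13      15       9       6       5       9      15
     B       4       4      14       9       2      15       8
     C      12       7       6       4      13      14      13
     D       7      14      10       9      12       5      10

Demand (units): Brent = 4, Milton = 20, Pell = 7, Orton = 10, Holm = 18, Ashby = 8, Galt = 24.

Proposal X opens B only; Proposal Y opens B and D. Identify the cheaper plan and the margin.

Proposal X is cheaper by 32.

Proposal X: {B}: Brent→B 4·4=16, Milton→B 4·20=80, Pell→B 14·7=98, Orton→B 9·10=90, Holm→B 2·18=36, Ashby→B 15·8=120, Galt→B 8·24=192. Service 632; fixed 220; total 852.
Proposal Y: {B, D}: Brent→B 4·4=16, Milton→B 4·20=80, Pell→D 10·7=70, Orton→B 9·10=90, Holm→B 2·18=36, Ashby→D 5·8=40, Galt→B 8·24=192. Service 524; fixed 360; total 884.
Difference: |852 − 884| = 32.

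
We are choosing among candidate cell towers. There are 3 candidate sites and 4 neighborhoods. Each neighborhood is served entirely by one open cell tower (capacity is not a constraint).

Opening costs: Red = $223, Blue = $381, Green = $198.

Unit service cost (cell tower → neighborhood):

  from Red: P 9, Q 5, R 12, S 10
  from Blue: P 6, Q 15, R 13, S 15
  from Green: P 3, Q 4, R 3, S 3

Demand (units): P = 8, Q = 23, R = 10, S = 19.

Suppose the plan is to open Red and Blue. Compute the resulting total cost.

Total cost: 1077

Each neighborhood is assigned to its cheapest site among the open ones.
{Red, Blue}: P→Blue 6·8=48, Q→Red 5·23=115, R→Red 12·10=120, S→Red 10·19=190. Service 473; fixed 604; total 1077.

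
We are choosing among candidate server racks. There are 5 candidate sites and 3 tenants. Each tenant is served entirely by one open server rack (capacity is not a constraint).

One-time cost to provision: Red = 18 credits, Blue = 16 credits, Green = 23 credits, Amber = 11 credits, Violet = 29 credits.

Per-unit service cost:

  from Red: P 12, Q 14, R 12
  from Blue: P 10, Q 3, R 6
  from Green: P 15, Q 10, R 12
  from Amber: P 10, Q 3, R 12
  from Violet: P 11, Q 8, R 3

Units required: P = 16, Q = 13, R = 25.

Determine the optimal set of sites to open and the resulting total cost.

For any fixed open set, each tenant goes to its cheapest open site; total = fixed + service.
{Amber, Violet}: P→Amber 10·16=160, Q→Amber 3·13=39, R→Violet 3·25=75. Service 274; fixed 40; total 314.
{Blue, Violet}: service 274 + fixed 45 = 319
{Blue, Amber, Violet}: service 274 + fixed 56 = 330
{Red, Blue, Green, Amber, Violet}: service 274 + fixed 97 = 371
No other subset beats 314.

Open Amber and Violet; minimum total cost 314.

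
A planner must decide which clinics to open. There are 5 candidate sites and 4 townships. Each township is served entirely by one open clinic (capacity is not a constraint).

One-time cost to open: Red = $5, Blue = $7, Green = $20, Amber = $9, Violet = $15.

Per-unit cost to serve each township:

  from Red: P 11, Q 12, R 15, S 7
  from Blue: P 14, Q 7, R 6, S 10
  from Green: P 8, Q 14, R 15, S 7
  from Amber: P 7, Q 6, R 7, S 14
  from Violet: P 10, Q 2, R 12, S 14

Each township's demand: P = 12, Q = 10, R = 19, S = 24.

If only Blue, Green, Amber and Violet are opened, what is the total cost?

Total cost: 437

Each township is assigned to its cheapest site among the open ones.
{Blue, Green, Amber, Violet}: P→Amber 7·12=84, Q→Violet 2·10=20, R→Blue 6·19=114, S→Green 7·24=168. Service 386; fixed 51; total 437.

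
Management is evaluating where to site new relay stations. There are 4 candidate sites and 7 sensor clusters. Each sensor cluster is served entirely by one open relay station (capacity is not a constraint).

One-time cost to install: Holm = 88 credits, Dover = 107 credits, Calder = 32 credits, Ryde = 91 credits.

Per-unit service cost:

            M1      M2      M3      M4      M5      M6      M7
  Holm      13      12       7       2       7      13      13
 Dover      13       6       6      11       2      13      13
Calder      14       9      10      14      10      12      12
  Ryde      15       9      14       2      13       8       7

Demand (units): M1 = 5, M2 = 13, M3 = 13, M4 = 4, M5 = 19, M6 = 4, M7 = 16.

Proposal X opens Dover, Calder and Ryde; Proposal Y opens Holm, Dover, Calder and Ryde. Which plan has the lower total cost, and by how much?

Proposal X: {Dover, Calder, Ryde}: M1→Dover 13·5=65, M2→Dover 6·13=78, M3→Dover 6·13=78, M4→Ryde 2·4=8, M5→Dover 2·19=38, M6→Ryde 8·4=32, M7→Ryde 7·16=112. Service 411; fixed 230; total 641.
Proposal Y: {Holm, Dover, Calder, Ryde}: M1→Holm 13·5=65, M2→Dover 6·13=78, M3→Dover 6·13=78, M4→Holm 2·4=8, M5→Dover 2·19=38, M6→Ryde 8·4=32, M7→Ryde 7·16=112. Service 411; fixed 318; total 729.
Difference: |641 − 729| = 88.

Proposal X is cheaper by 88.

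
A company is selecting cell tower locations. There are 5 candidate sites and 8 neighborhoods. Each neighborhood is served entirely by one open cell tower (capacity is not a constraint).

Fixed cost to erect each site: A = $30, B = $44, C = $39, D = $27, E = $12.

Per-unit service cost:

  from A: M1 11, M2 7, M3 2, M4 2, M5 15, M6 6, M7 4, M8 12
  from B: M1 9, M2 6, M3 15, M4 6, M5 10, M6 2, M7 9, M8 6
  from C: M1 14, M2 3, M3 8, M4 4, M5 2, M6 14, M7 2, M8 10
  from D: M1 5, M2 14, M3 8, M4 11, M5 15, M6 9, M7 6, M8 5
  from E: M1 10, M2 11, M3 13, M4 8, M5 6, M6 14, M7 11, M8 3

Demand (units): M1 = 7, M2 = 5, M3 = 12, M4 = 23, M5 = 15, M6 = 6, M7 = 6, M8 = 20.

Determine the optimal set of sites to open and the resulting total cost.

For any fixed open set, each neighborhood goes to its cheapest open site; total = fixed + service.
{A, C, D, E}: M1→D 5·7=35, M2→C 3·5=15, M3→A 2·12=24, M4→A 2·23=46, M5→C 2·15=30, M6→A 6·6=36, M7→C 2·6=12, M8→E 3·20=60. Service 258; fixed 108; total 366.
{A, C, E}: M1→E 10·7=70, M2→C 3·5=15, M3→A 2·12=24, M4→A 2·23=46, M5→C 2·15=30, M6→A 6·6=36, M7→C 2·6=12, M8→E 3·20=60. Service 293; fixed 81; total 374.
{A, B, C, D, E}: service 234 + fixed 152 = 386
{E}: service 765 + fixed 12 = 777
No other subset beats 366.

Open A, C, D and E; minimum total cost 366.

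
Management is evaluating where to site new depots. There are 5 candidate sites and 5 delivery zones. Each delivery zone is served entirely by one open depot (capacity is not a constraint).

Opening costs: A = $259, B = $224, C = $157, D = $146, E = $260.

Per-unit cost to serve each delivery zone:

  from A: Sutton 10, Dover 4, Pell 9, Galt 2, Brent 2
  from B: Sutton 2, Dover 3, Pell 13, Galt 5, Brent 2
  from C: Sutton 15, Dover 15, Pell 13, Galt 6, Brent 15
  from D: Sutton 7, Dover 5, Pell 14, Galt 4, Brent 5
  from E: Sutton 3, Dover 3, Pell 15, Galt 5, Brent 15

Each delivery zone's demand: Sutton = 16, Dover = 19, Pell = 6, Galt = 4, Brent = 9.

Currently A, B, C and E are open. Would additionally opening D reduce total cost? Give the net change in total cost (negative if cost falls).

Current service cost with {A, B, C, E}: 169.
Adding D: each delivery zone re-picks its cheapest; new service cost 169, saving 0.
Extra fixed cost: 146. Net change = 146 − 0 = 146.
(Totals: 1069 → 1215.)

No — net change +146 (cost rises by 146).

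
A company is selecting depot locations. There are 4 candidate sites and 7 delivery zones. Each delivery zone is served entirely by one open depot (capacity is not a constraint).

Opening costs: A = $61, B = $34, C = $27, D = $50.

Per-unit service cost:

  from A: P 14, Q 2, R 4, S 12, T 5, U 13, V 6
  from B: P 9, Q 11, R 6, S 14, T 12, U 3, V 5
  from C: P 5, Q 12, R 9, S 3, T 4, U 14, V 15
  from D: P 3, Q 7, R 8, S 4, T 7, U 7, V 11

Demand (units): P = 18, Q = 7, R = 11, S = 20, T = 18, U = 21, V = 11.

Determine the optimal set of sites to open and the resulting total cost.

Open A, B and C; minimum total cost 520.

For any fixed open set, each delivery zone goes to its cheapest open site; total = fixed + service.
{A, B, C}: P→C 5·18=90, Q→A 2·7=14, R→A 4·11=44, S→C 3·20=60, T→C 4·18=72, U→B 3·21=63, V→B 5·11=55. Service 398; fixed 122; total 520.
{B, C, D}: service 419 + fixed 111 = 530
{A, B, C, D}: service 362 + fixed 172 = 534
{C}: service 864 + fixed 27 = 891
(All 15 nonempty subsets were checked; A, B and C is lowest.)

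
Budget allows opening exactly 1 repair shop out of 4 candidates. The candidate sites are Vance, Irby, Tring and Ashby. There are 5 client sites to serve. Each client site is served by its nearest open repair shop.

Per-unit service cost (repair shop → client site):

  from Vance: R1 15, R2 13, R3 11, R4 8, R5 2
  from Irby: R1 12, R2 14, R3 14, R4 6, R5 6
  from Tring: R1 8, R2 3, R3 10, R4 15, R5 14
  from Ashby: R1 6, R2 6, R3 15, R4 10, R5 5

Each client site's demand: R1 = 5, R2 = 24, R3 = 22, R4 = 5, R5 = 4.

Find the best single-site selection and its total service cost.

Choose Tring only; total service cost 463.

With exactly 1 open, each client site uses its cheapest among the chosen.
{Tring}: R1→Tring 8·5=40, R2→Tring 3·24=72, R3→Tring 10·22=220, R4→Tring 15·5=75, R5→Tring 14·4=56. Service cost 463.
{Ashby}: service cost 574
{Vance}: service cost 677
Among all 4 size-1 choices, {Tring} is lowest.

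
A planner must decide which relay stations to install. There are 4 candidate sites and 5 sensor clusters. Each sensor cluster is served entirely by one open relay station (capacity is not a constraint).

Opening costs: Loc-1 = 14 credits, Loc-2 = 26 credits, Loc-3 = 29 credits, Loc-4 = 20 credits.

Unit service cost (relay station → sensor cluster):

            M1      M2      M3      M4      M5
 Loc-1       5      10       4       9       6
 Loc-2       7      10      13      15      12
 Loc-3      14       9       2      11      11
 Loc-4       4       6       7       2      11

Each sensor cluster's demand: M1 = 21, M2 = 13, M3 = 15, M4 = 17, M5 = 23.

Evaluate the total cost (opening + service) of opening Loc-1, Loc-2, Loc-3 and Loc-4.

Each sensor cluster is assigned to its cheapest site among the open ones.
{Loc-1, Loc-2, Loc-3, Loc-4}: M1→Loc-4 4·21=84, M2→Loc-4 6·13=78, M3→Loc-3 2·15=30, M4→Loc-4 2·17=34, M5→Loc-1 6·23=138. Service 364; fixed 89; total 453.

Total cost: 453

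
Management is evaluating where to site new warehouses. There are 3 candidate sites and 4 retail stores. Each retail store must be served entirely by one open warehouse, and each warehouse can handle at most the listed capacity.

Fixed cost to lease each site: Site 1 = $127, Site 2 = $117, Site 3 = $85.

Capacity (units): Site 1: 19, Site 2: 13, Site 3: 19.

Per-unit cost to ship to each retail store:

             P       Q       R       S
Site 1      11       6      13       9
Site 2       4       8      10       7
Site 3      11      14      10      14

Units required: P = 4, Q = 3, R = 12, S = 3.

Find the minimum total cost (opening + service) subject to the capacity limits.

Open {Site 2, Site 3}: P→Site 2 4·4=16, Q→Site 2 8·3=24, R→Site 3 10·12=120, S→Site 2 7·3=21.
Loads: Site 2 carries 10/13, Site 3 carries 12/19. Service 181; fixed 202; total 383.
Next best feasible plan costs 401.

Minimum total cost: 383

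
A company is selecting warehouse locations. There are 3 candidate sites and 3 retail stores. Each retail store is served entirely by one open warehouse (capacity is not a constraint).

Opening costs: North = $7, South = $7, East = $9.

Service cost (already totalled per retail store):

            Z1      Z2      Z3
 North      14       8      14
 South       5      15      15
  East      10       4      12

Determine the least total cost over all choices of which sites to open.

Minimum total cost: 35

For any fixed open set, each retail store goes to its cheapest open site; total = fixed + service.
{East}: Z1→East 10, Z2→East 4, Z3→East 12. Service 26; fixed 9; total 35.
{South, East}: service 21 + fixed 16 = 37
{North, South}: Z1→South 5, Z2→North 8, Z3→North 14. Service 27; fixed 14; total 41.
{North, South, East}: service 21 + fixed 23 = 44
No other subset beats 35.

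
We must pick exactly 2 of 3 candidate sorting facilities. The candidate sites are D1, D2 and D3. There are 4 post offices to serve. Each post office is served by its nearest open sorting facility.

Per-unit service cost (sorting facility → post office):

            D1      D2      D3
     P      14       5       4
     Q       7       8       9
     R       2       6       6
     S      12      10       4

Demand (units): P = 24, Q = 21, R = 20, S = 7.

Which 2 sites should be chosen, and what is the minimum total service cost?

Choose D1 and D3; total service cost 311.

With exactly 2 open, each post office uses its cheapest among the chosen.
{D1, D3}: P→D3 4·24=96, Q→D1 7·21=147, R→D1 2·20=40, S→D3 4·7=28. Service cost 311.
{D1, D2}: service cost 377
{D2, D3}: service cost 412
Among all 3 size-2 choices, {D1, D3} is lowest.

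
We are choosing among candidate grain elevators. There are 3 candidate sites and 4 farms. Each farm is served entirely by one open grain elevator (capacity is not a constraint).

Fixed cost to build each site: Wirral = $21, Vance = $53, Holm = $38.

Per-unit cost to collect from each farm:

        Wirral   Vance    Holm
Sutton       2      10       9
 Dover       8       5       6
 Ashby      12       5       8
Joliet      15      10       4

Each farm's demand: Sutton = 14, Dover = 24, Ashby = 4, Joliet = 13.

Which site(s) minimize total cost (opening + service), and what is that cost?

Open Wirral and Holm; minimum total cost 315.

For any fixed open set, each farm goes to its cheapest open site; total = fixed + service.
{Wirral, Holm}: Sutton→Wirral 2·14=28, Dover→Holm 6·24=144, Ashby→Holm 8·4=32, Joliet→Holm 4·13=52. Service 256; fixed 59; total 315.
{Wirral, Vance, Holm}: service 220 + fixed 112 = 332
{Wirral, Vance}: service 298 + fixed 74 = 372
{Wirral}: Sutton→Wirral 2·14=28, Dover→Wirral 8·24=192, Ashby→Wirral 12·4=48, Joliet→Wirral 15·13=195. Service 463; fixed 21; total 484.
No other subset beats 315.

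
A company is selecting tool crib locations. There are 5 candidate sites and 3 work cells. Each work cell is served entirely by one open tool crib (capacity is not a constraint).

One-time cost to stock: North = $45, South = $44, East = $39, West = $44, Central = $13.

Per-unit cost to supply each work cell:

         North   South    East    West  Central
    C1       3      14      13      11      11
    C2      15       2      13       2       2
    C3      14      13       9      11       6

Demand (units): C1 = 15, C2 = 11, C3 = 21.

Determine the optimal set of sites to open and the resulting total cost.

Open North and Central; minimum total cost 251.

For any fixed open set, each work cell goes to its cheapest open site; total = fixed + service.
{North, Central}: C1→North 3·15=45, C2→Central 2·11=22, C3→Central 6·21=126. Service 193; fixed 58; total 251.
{North, East, Central}: service 193 + fixed 97 = 290
{North, South, Central}: C1→North 3·15=45, C2→South 2·11=22, C3→Central 6·21=126. Service 193; fixed 102; total 295.
{North, South, East, West, Central}: service 193 + fixed 185 = 378
No other subset beats 251.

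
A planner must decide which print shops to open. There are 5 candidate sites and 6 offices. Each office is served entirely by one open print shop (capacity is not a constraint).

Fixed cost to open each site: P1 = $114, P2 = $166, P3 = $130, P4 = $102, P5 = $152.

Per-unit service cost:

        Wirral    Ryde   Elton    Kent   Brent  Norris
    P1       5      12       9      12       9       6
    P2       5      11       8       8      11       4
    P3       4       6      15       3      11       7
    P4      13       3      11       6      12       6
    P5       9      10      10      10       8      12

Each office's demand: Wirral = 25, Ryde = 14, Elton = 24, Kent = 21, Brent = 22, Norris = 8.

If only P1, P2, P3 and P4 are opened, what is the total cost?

Total cost: 1139

Each office is assigned to its cheapest site among the open ones.
{P1, P2, P3, P4}: Wirral→P3 4·25=100, Ryde→P4 3·14=42, Elton→P2 8·24=192, Kent→P3 3·21=63, Brent→P1 9·22=198, Norris→P2 4·8=32. Service 627; fixed 512; total 1139.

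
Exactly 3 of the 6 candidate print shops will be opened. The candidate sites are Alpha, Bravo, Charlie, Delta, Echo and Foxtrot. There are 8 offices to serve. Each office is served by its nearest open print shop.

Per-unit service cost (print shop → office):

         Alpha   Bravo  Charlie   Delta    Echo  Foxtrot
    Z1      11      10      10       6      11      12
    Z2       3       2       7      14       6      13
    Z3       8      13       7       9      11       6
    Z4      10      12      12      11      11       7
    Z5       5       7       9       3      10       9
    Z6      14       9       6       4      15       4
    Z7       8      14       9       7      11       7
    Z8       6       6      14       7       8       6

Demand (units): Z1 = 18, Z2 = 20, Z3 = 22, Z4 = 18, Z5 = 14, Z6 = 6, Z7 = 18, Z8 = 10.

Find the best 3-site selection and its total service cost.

With exactly 3 open, each office uses its cheapest among the chosen.
{Bravo, Delta, Foxtrot}: Z1→Delta 6·18=108, Z2→Bravo 2·20=40, Z3→Foxtrot 6·22=132, Z4→Foxtrot 7·18=126, Z5→Delta 3·14=42, Z6→Delta 4·6=24, Z7→Delta 7·18=126, Z8→Bravo 6·10=60. Service cost 658.
{Alpha, Delta, Foxtrot}: service cost 678
{Delta, Echo, Foxtrot}: service cost 738
Among all 20 size-3 choices, {Bravo, Delta, Foxtrot} is lowest.

Choose Bravo, Delta and Foxtrot; total service cost 658.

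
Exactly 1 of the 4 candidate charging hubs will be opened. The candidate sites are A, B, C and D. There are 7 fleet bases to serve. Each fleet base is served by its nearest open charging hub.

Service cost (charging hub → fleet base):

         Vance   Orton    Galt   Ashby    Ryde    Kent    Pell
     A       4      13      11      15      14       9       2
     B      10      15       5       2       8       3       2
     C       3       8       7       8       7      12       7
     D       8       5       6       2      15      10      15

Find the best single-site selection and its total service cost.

With exactly 1 open, each fleet base uses its cheapest among the chosen.
{B}: Vance→B 10, Orton→B 15, Galt→B 5, Ashby→B 2, Ryde→B 8, Kent→B 3, Pell→B 2. Service cost 45.
{C}: service cost 52
{D}: service cost 61
Among all 4 size-1 choices, {B} is lowest.

Choose B only; total service cost 45.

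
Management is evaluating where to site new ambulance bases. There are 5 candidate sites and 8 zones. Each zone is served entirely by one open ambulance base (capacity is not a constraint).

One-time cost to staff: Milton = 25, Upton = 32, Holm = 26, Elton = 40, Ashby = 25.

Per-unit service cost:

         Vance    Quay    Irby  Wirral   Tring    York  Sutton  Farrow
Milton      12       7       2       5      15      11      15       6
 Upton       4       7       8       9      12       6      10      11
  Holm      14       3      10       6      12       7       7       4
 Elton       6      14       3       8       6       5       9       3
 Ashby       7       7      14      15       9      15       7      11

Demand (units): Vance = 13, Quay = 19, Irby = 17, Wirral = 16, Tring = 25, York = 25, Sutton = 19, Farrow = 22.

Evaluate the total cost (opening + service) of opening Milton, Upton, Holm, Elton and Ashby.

Each zone is assigned to its cheapest site among the open ones.
{Milton, Upton, Holm, Elton, Ashby}: Vance→Upton 4·13=52, Quay→Holm 3·19=57, Irby→Milton 2·17=34, Wirral→Milton 5·16=80, Tring→Elton 6·25=150, York→Elton 5·25=125, Sutton→Holm 7·19=133, Farrow→Elton 3·22=66. Service 697; fixed 148; total 845.

Total cost: 845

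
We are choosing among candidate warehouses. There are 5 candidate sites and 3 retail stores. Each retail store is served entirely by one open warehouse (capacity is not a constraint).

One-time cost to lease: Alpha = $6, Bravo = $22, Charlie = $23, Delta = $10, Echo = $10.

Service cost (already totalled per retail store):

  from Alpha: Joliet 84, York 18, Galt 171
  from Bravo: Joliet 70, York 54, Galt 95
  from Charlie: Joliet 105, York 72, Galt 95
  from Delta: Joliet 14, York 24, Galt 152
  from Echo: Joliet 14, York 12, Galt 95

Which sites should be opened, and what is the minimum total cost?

For any fixed open set, each retail store goes to its cheapest open site; total = fixed + service.
{Echo}: Joliet→Echo 14, York→Echo 12, Galt→Echo 95. Service 121; fixed 10; total 131.
{Alpha, Echo}: Joliet→Echo 14, York→Echo 12, Galt→Echo 95. Service 121; fixed 16; total 137.
{Delta, Echo}: Joliet→Delta 14, York→Echo 12, Galt→Echo 95. Service 121; fixed 20; total 141.
{Alpha, Bravo, Charlie, Delta, Echo}: service 121 + fixed 71 = 192
No other subset beats 131.

Open Echo only; minimum total cost 131.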